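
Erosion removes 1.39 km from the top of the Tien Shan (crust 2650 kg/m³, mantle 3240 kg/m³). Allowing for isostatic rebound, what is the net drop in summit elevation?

Rebound u = e ρ_c/ρ_m = 1.39 km × 2650/3240 = 1.137 km.
Net surface drop = e − u = 1.39 km − 1.137 km = e (ρ_m − ρ_c)/ρ_m = 0.253 km.

0.253 km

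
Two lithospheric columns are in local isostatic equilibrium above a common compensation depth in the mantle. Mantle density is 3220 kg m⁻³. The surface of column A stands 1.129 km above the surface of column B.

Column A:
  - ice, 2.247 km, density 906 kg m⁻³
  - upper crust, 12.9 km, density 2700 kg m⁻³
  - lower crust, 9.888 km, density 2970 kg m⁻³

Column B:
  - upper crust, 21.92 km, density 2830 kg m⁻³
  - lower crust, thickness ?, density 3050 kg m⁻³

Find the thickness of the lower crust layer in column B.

Take the compensation level at the base of the deeper column (depth z_c below the surface of column A) and equate Σ ρ_i t_i down to z_c; mantle fills any gap and the z_c terms cancel.
Column A: 2.247×906 + 12.9×2700 + 9.888×2970 + (z_c − 25.035)×3220
Column B: 1.129×0 + 21.92×2830 + x×3050 + (z_c − 1.129 − 21.92 − x)×3220
The z_c×3220 term appears on both sides and cancels. Collect the known terms of each column as K = Σ(ρt)_known − 3220 × (depth of known layers): K_A = 66233.142 − 3220×25.035 = −14379.558; K_B = 62033.6 − 3220×(1.129 + 21.92) = −12184.18.
Balance: K_A = K_B − x×(3220 − 3050), so x = (K_B − K_A)/(3220 − 3050) = 2195.38/170 = 12.9 km.

12.9 km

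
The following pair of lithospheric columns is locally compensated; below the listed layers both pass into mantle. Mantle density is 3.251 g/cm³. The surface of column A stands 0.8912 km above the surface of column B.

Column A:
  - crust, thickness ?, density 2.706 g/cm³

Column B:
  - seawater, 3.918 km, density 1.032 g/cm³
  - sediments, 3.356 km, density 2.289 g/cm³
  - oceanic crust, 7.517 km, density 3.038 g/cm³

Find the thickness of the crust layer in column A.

30.1 km

Take the compensation level at the base of the deeper column (depth z_c below the surface of column A) and equate Σ ρ_i t_i down to z_c; mantle fills any gap and the z_c terms cancel.
Column A: x×2.706 + (z_c − 0 − x)×3.251
Column B: 0.8912×0 + 3.918×1.032 + 3.356×2.289 + 7.517×3.038 + (z_c − 0.8912 − 14.791)×3.251
The z_c×3.251 term appears on both sides and cancels. Collect the known terms of each column as K = Σ(ρt)_known − 3.251 × (depth of known layers): K_A = 0 − 3.251×0 = 0; K_B = 34.561906 − 3.251×(0.8912 + 14.791) = −16.4209262.
Balance: K_A − x×(3.251 − 2.706) = K_B, so x = (K_A − K_B)/(3.251 − 2.706) = 16.4209/0.545 = 30.1 km.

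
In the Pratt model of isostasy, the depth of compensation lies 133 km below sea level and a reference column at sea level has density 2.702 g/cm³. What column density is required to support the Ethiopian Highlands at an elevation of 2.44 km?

Pratt balance: ρ_ref D = ρ (D + h).
ρ = ρ_ref D/(D + h) = 2.702 × 133 km/(133 km + 2.44 km) = 2.65 g/cm³.

2.65 g/cm³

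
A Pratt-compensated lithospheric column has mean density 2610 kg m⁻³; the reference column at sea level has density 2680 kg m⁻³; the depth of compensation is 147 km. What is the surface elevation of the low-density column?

3.94 km

ρ_ref D = ρ (D + h) → h = D (ρ_ref − ρ)/ρ.
h = 147 km × (2680 − 2610)/2610 = 3.94 km.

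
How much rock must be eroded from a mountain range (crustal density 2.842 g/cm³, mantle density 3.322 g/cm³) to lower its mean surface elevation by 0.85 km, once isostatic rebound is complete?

Net drop Δ = e − u = e − e ρ_c/ρ_m = e (ρ_m − ρ_c)/ρ_m.
e = Δ ρ_m/(ρ_m − ρ_c) = 0.85 km × 3.322/0.48 = 5.88 km.

5.88 km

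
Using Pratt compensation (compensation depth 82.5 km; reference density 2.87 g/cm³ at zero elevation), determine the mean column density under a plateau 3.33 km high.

Pratt balance: ρ_ref D = ρ (D + h).
ρ = ρ_ref D/(D + h) = 2.87 × 82.5 km/(82.5 km + 3.33 km) = 2.76 g/cm³.

2.76 g/cm³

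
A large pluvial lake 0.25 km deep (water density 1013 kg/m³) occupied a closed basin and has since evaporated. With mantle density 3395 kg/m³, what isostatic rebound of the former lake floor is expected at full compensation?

0.0746 km

u = d ρ_w/ρ_m = 0.25 km × 1013/3395 = 0.0746 km.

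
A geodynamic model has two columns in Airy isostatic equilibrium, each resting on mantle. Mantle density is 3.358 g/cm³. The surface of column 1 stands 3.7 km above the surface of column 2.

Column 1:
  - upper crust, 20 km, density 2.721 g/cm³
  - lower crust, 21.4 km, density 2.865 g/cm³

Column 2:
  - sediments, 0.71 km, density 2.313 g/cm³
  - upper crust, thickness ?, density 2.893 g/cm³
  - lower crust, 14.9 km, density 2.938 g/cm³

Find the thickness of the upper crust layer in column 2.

8.31 km

Take the compensation level at the base of the deeper column (depth z_c below the surface of column 1) and equate Σ ρ_i t_i down to z_c; mantle fills any gap and the z_c terms cancel.
Column 1: 20×2.721 + 21.4×2.865 + (z_c − 41.4)×3.358
Column 2: 3.7×0 + 0.71×2.313 + x×2.893 + 14.9×2.938 + (z_c − 3.7 − 15.61 − x)×3.358
The z_c×3.358 term appears on both sides and cancels. Collect the known terms of each column as K = Σ(ρt)_known − 3.358 × (depth of known layers): K_1 = 115.731 − 3.358×41.4 = −23.2902; K_2 = 45.41843 − 3.358×(3.7 + 15.61) = −19.42455.
Balance: K_1 = K_2 − x×(3.358 − 2.893), so x = (K_2 − K_1)/(3.358 − 2.893) = 3.86565/0.465 = 8.31 km.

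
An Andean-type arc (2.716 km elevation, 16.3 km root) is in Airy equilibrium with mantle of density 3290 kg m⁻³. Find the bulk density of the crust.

2820 kg m⁻³

ρ_c h = (ρ_m − ρ_c) r → ρ_c (h + r) = ρ_m r → ρ_c = ρ_m r / (h + r).
ρ_c = 3290 × 16.3 km / (2.716 km + 16.3 km) = 2820 kg m⁻³.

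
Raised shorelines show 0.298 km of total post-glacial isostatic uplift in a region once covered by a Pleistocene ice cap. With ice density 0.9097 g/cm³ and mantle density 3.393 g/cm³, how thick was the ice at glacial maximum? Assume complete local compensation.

u = t ρ_ice/ρ_m → t = u ρ_m/ρ_ice = 0.298 km × 3.393/0.9097 = 1.11 km.

1.11 km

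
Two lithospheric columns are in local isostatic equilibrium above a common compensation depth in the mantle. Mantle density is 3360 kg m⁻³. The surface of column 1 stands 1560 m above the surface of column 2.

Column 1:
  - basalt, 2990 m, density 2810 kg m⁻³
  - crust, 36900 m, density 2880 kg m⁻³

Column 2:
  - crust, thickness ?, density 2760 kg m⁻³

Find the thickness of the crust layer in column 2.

Take the compensation level at the base of the deeper column (depth z_c below the surface of column 1) and equate Σ ρ_i t_i down to z_c; mantle fills any gap and the z_c terms cancel.
Column 1: 2990×2810 + 36900×2880 + (z_c − 39890)×3360
Column 2: 1560×0 + x×2760 + (z_c − 1560 − 0 − x)×3360
The z_c×3360 term appears on both sides and cancels. Collect the known terms of each column as K = Σ(ρt)_known − 3360 × (depth of known layers): K_1 = 114673900 − 3360×39890 = −19356500; K_2 = 0 − 3360×(1560 + 0) = −5241600.
Balance: K_1 = K_2 − x×(3360 − 2760), so x = (K_2 − K_1)/(3360 − 2760) = 14114900/600 = 23500 m.

23500 m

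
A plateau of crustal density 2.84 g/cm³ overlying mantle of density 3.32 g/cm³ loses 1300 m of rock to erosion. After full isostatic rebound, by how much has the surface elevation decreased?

188 m

Rebound u = e ρ_c/ρ_m = 1300 m × 2.84/3.32 = 1112 m.
Net surface drop = e − u = 1300 m − 1112 m = e (ρ_m − ρ_c)/ρ_m = 188 m.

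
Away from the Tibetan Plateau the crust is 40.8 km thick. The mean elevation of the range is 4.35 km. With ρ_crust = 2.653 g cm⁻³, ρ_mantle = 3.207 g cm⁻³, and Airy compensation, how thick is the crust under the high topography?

Root depth r = h ρ_c / (ρ_m − ρ_c) = 4.35 km × 2.653 / 0.554 = 20.83 km.
Total thickness = T + h + r = 40.8 km + 4.35 km + 20.83 km = 66 km.

66 km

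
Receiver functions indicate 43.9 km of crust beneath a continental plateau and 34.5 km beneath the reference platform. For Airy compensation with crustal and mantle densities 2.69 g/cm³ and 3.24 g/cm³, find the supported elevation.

1.6 km

Excess crust Δ = 43.9 km − 34.5 km = 9.4 km, split between elevation h and root r with h + r = Δ.
Airy balance ρ_c h = (ρ_m − ρ_c) r gives r = h ρ_c/(ρ_m − ρ_c), so h (1 + ρ_c/(ρ_m − ρ_c)) = Δ, i.e. h = Δ (ρ_m − ρ_c)/ρ_m.
h = 9.4 km × 0.55/3.24 = 1.6 km.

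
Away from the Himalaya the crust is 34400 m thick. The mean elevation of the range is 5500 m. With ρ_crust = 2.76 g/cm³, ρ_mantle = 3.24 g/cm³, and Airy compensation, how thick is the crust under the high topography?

71500 m

Root depth r = h ρ_c / (ρ_m − ρ_c) = 5500 m × 2.76 / 0.48 = 31620 m.
Total thickness = T + h + r = 34400 m + 5500 m + 31620 m = 71500 m.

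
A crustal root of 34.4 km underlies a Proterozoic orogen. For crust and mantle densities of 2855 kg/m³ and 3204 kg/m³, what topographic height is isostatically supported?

4.21 km

Balancing pressure at the compensation depth: ρ_c h = (ρ_m − ρ_c) r.
h = r (ρ_m − ρ_c) / ρ_c = 34.4 km × (3204 − 2855) / 2855 = 4.21 km.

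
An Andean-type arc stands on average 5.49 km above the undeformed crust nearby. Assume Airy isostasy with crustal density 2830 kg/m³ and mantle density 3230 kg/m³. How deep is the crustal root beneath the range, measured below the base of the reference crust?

In Airy isostatic equilibrium: the weight of the topography is balanced by the buoyancy of the root, ρ_c h = (ρ_m − ρ_c) r.
r = h · ρ_c / (ρ_m − ρ_c) = 5.49 km × 2830 / (3230 − 2830) = 38.8 km.

38.8 km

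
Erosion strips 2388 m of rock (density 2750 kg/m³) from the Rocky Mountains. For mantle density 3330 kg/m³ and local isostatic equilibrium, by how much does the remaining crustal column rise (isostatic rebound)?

1970 m

Unloading: uplift u = e ρ_c/ρ_m = 2388 m × 2750/3330 = 1970 m.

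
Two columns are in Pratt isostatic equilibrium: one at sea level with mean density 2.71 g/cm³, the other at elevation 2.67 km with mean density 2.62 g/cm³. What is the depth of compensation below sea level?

77.7 km

ρ_ref D = ρ (D + h) → D (ρ_ref − ρ) = ρ h.
D = ρ h/(ρ_ref − ρ) = 2.62 × 2.67 km/(2.71 − 2.62) = 77.7 km.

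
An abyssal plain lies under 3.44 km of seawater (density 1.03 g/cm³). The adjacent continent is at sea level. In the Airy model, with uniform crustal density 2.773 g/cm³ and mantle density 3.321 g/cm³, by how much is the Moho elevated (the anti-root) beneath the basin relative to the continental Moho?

Isostatic balance requires: replacing crust with seawater at the top is compensated by replacing crust with mantle at the base: d (ρ_c − ρ_w) = a (ρ_m − ρ_c).
a = d (ρ_c − ρ_w)/(ρ_m − ρ_c) = 3.44 km × 1.743/0.548 = 10.9 km.

10.9 km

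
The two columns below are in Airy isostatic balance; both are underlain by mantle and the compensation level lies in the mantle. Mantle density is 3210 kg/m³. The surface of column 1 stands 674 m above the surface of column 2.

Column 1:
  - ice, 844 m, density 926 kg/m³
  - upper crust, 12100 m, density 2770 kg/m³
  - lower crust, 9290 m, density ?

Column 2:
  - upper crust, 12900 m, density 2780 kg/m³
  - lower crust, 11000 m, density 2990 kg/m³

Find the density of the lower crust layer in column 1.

2900 kg/m³

Take the compensation level at the base of the deeper column (depth z_c below the surface of column 1) and equate Σ ρ_i t_i down to z_c; mantle fills any gap and the z_c terms cancel.
Column 1: 844×926 + 12100×2770 + 9290×ρ + (z_c − 22234)×3210
Column 2: 674×0 + 12900×2780 + 11000×2990 + (z_c − 674 − 23900)×3210
The z_c×3210 term appears on both sides and cancels. Collect the known terms of each column as K = Σ(ρt)_known − 3210 × (depth of known layers): K_1 = 34298544 − 3210×22234 = −37072596; K_2 = 68752000 − 3210×(674 + 23900) = −10130540.
Balance: K_1 + 9290×ρ = K_2, so ρ = (K_2 − K_1)/9290 = 26942100/9290 = 2900 kg/m³.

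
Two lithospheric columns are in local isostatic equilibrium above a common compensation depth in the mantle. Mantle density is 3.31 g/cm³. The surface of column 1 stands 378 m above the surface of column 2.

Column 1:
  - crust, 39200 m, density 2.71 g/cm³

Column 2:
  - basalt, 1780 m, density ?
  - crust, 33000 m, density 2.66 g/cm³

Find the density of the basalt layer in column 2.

Take the compensation level at the base of the deeper column (depth z_c below the surface of column 1) and equate Σ ρ_i t_i down to z_c; mantle fills any gap and the z_c terms cancel.
Column 1: 39200×2.71 + (z_c − 39200)×3.31
Column 2: 378×0 + 1780×ρ + 33000×2.66 + (z_c − 378 − 34780)×3.31
The z_c×3.31 term appears on both sides and cancels. Collect the known terms of each column as K = Σ(ρt)_known − 3.31 × (depth of known layers): K_1 = 106232 − 3.31×39200 = −23520; K_2 = 87780 − 3.31×(378 + 34780) = −28592.98.
Balance: K_1 = K_2 + 1780×ρ, so ρ = (K_1 − K_2)/1780 = 5072.98/1780 = 2.85 g/cm³.

2.85 g/cm³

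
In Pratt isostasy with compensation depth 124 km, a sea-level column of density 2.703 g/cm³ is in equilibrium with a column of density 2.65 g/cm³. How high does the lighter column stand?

ρ_ref D = ρ (D + h) → h = D (ρ_ref − ρ)/ρ.
h = 124 km × (2.703 − 2.65)/2.65 = 2.48 km.

2.48 km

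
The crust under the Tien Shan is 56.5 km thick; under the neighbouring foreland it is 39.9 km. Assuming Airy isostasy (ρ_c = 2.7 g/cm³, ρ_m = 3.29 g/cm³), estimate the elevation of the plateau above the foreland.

2.98 km

Excess crust Δ = 56.5 km − 39.9 km = 16.6 km, split between elevation h and root r with h + r = Δ.
Airy balance ρ_c h = (ρ_m − ρ_c) r gives r = h ρ_c/(ρ_m − ρ_c), so h (1 + ρ_c/(ρ_m − ρ_c)) = Δ, i.e. h = Δ (ρ_m − ρ_c)/ρ_m.
h = 16.6 km × 0.59/3.29 = 2.98 km.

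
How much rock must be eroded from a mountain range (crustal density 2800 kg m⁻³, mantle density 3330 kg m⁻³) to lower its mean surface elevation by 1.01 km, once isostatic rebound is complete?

Net drop Δ = e − u = e − e ρ_c/ρ_m = e (ρ_m − ρ_c)/ρ_m.
e = Δ ρ_m/(ρ_m − ρ_c) = 1.01 km × 3330/530 = 6.35 km.

6.35 km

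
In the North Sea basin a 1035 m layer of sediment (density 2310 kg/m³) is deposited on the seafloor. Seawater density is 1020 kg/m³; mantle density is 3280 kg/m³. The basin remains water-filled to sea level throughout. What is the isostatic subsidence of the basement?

591 m

Submarine loading: the sediment displaces seawater, and the subsidence is in turn flooded, so s (ρ_m − ρ_w) = t (ρ_sed − ρ_w).
s = 1035 m × (2310 − 1020) / (3280 − 1020) = 591 m.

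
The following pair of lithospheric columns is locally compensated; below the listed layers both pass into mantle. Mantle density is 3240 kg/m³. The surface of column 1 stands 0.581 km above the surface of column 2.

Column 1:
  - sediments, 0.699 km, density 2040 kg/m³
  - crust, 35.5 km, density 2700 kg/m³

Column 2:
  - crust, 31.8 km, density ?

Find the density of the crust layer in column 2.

2670 kg/m³

Take the compensation level at the base of the deeper column (depth z_c below the surface of column 1) and equate Σ ρ_i t_i down to z_c; mantle fills any gap and the z_c terms cancel.
Column 1: 0.699×2040 + 35.5×2700 + (z_c − 36.199)×3240
Column 2: 0.581×0 + 31.8×ρ + (z_c − 0.581 − 31.8)×3240
The z_c×3240 term appears on both sides and cancels. Collect the known terms of each column as K = Σ(ρt)_known − 3240 × (depth of known layers): K_1 = 97275.96 − 3240×36.199 = −20008.8; K_2 = 0 − 3240×(0.581 + 31.8) = −104914.44.
Balance: K_1 = K_2 + 31.8×ρ, so ρ = (K_1 − K_2)/31.8 = 84905.6/31.8 = 2670 kg/m³.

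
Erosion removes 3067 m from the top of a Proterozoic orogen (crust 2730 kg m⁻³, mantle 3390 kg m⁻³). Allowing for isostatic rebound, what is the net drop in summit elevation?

597 m

Rebound u = e ρ_c/ρ_m = 3067 m × 2730/3390 = 2470 m.
Net surface drop = e − u = 3067 m − 2470 m = e (ρ_m − ρ_c)/ρ_m = 597 m.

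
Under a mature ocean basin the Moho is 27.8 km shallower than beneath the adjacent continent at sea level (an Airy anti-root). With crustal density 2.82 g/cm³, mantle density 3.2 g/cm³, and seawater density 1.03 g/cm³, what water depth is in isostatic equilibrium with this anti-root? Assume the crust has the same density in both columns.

5.9 km

Replacing a thickness d of crust by seawater at the top must be balanced by replacing crust with mantle at the base: d (ρ_c − ρ_w) = a (ρ_m − ρ_c).
d = a (ρ_m − ρ_c)/(ρ_c − ρ_w) = 27.8 km × 0.38/1.79 = 5.9 km.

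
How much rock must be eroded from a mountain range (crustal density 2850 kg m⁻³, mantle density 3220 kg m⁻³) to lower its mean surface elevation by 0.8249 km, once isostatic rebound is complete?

Net drop Δ = e − u = e − e ρ_c/ρ_m = e (ρ_m − ρ_c)/ρ_m.
e = Δ ρ_m/(ρ_m − ρ_c) = 0.8249 km × 3220/370 = 7.18 km.

7.18 km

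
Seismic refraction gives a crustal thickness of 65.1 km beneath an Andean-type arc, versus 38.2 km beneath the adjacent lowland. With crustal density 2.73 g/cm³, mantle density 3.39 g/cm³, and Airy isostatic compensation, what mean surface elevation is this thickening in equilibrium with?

5.24 km

Excess crust Δ = 65.1 km − 38.2 km = 26.9 km, split between elevation h and root r with h + r = Δ.
Airy balance ρ_c h = (ρ_m − ρ_c) r gives r = h ρ_c/(ρ_m − ρ_c), so h (1 + ρ_c/(ρ_m − ρ_c)) = Δ, i.e. h = Δ (ρ_m − ρ_c)/ρ_m.
h = 26.9 km × 0.66/3.39 = 5.24 km.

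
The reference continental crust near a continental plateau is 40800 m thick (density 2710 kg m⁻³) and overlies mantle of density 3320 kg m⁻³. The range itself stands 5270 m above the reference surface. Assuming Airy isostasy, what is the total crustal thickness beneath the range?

69500 m

Root depth r = h ρ_c / (ρ_m − ρ_c) = 5270 m × 2710 / 610 = 23410 m.
Total thickness = T + h + r = 40800 m + 5270 m + 23410 m = 69500 m.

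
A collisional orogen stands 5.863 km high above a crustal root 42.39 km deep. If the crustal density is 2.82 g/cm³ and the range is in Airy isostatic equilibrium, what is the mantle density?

Airy balance: ρ_c h = (ρ_m − ρ_c) r → ρ_m = ρ_c (1 + h/r).
ρ_m = 2.82 × (1 + 5.863 km/42.39 km) = 3.21 g/cm³.

3.21 g/cm³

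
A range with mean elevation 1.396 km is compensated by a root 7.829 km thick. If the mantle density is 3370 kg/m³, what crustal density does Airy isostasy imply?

ρ_c h = (ρ_m − ρ_c) r → ρ_c (h + r) = ρ_m r → ρ_c = ρ_m r / (h + r).
ρ_c = 3370 × 7.829 km / (1.396 km + 7.829 km) = 2860 kg/m³.

2860 kg/m³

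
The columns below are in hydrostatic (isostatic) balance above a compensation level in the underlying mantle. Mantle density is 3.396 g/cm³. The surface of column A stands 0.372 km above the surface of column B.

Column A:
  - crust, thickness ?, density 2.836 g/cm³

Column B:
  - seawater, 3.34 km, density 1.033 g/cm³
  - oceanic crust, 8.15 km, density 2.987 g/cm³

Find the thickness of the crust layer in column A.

Take the compensation level at the base of the deeper column (depth z_c below the surface of column A) and equate Σ ρ_i t_i down to z_c; mantle fills any gap and the z_c terms cancel.
Column A: x×2.836 + (z_c − 0 − x)×3.396
Column B: 0.372×0 + 3.34×1.033 + 8.15×2.987 + (z_c − 0.372 − 11.49)×3.396
The z_c×3.396 term appears on both sides and cancels. Collect the known terms of each column as K = Σ(ρt)_known − 3.396 × (depth of known layers): K_A = 0 − 3.396×0 = 0; K_B = 27.79427 − 3.396×(0.372 + 11.49) = −12.489082.
Balance: K_A − x×(3.396 − 2.836) = K_B, so x = (K_A − K_B)/(3.396 − 2.836) = 12.4891/0.56 = 22.3 km.

22.3 km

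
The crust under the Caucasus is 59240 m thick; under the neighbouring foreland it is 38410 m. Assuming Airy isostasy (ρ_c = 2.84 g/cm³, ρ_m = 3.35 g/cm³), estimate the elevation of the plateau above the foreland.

Excess crust Δ = 59240 m − 38410 m = 20830 m, split between elevation h and root r with h + r = Δ.
Airy balance ρ_c h = (ρ_m − ρ_c) r gives r = h ρ_c/(ρ_m − ρ_c), so h (1 + ρ_c/(ρ_m − ρ_c)) = Δ, i.e. h = Δ (ρ_m − ρ_c)/ρ_m.
h = 20830 m × 0.51/3.35 = 3170 m.

3170 m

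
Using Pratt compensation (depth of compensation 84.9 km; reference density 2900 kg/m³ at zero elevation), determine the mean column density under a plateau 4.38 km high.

Pratt balance: ρ_ref D = ρ (D + h).
ρ = ρ_ref D/(D + h) = 2900 × 84.9 km/(84.9 km + 4.38 km) = 2760 kg/m³.

2760 kg/m³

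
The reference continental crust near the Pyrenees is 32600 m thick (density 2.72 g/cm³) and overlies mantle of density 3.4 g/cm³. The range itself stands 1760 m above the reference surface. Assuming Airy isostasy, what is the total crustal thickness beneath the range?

Root depth r = h ρ_c / (ρ_m − ρ_c) = 1760 m × 2.72 / 0.68 = 7040 m.
Total thickness = T + h + r = 32600 m + 1760 m + 7040 m = 41400 m.

41400 m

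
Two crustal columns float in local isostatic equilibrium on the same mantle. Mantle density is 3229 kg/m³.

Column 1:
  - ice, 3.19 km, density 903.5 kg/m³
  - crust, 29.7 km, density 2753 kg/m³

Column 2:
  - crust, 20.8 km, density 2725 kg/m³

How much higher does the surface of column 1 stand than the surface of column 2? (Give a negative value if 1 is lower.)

3.43 km

For any compensation level in the mantle, the mantle terms cancel and isostasy reduces to e = (Σt_1 − Σt_2) − (Σ(ρt)_1 − Σ(ρt)_2) / ρ_m.
Σt_1 = 32.89 km; Σt_2 = 20.8 km; Σ(ρt)_1 = 84646.265; Σ(ρt)_2 = 56680 (in km·kg/m³).
e = (32.89 − 20.8) − (84646.265 − 56680) / 3229 = 3.43 km.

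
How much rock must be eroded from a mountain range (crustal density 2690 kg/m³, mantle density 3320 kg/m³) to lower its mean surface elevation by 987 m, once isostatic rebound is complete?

Net drop Δ = e − u = e − e ρ_c/ρ_m = e (ρ_m − ρ_c)/ρ_m.
e = Δ ρ_m/(ρ_m − ρ_c) = 987 m × 3320/630 = 5200 m.

5200 m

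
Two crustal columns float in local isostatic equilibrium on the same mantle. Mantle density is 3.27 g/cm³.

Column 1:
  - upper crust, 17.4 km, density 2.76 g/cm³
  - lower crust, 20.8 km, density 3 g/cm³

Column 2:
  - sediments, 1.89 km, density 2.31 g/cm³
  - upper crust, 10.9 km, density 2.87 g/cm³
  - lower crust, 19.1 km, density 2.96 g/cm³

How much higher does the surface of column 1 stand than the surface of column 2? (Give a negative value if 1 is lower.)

For any compensation level in the mantle, the mantle terms cancel and isostasy reduces to e = (Σt_1 − Σt_2) − (Σ(ρt)_1 − Σ(ρt)_2) / ρ_m.
Σt_1 = 38.2 km; Σt_2 = 31.89 km; Σ(ρt)_1 = 110.424; Σ(ρt)_2 = 92.1849 (in km·g/cm³).
e = (38.2 − 31.89) − (110.424 − 92.1849) / 3.27 = 0.732 km.

0.732 km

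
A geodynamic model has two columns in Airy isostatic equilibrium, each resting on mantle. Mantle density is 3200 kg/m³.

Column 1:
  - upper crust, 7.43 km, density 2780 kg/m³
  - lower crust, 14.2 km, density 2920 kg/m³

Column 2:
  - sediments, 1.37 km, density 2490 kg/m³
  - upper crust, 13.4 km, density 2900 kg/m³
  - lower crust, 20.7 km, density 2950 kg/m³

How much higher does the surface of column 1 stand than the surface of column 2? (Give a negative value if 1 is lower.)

For any compensation level in the mantle, the mantle terms cancel and isostasy reduces to e = (Σt_1 − Σt_2) − (Σ(ρt)_1 − Σ(ρt)_2) / ρ_m.
Σt_1 = 21.63 km; Σt_2 = 35.47 km; Σ(ρt)_1 = 62119.4; Σ(ρt)_2 = 103336.3 (in km·kg/m³).
e = (21.63 − 35.47) − (62119.4 − 103336.3) / 3200 = −0.96 km.

−0.96 km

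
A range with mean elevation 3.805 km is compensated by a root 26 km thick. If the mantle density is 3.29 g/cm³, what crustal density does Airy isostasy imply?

ρ_c h = (ρ_m − ρ_c) r → ρ_c (h + r) = ρ_m r → ρ_c = ρ_m r / (h + r).
ρ_c = 3.29 × 26 km / (3.805 km + 26 km) = 2.87 g/cm³.

2.87 g/cm³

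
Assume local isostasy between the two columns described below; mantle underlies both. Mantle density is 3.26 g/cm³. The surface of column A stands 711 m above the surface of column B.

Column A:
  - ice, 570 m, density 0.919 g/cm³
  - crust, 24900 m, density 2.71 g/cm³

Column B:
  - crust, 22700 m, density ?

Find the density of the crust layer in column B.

Take the compensation level at the base of the deeper column (depth z_c below the surface of column A) and equate Σ ρ_i t_i down to z_c; mantle fills any gap and the z_c terms cancel.
Column A: 570×0.919 + 24900×2.71 + (z_c − 25470)×3.26
Column B: 711×0 + 22700×ρ + (z_c − 711 − 22700)×3.26
The z_c×3.26 term appears on both sides and cancels. Collect the known terms of each column as K = Σ(ρt)_known − 3.26 × (depth of known layers): K_A = 68002.83 − 3.26×25470 = −15029.37; K_B = 0 − 3.26×(711 + 22700) = −76319.86.
Balance: K_A = K_B + 22700×ρ, so ρ = (K_A − K_B)/22700 = 61290.5/22700 = 2.7 g/cm³.

2.7 g/cm³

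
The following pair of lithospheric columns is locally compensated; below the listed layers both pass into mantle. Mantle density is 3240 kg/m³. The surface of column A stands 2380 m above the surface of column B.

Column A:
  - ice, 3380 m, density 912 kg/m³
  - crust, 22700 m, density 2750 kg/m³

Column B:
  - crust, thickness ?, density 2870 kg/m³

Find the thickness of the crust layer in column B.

Take the compensation level at the base of the deeper column (depth z_c below the surface of column A) and equate Σ ρ_i t_i down to z_c; mantle fills any gap and the z_c terms cancel.
Column A: 3380×912 + 22700×2750 + (z_c − 26080)×3240
Column B: 2380×0 + x×2870 + (z_c − 2380 − 0 − x)×3240
The z_c×3240 term appears on both sides and cancels. Collect the known terms of each column as K = Σ(ρt)_known − 3240 × (depth of known layers): K_A = 65507560 − 3240×26080 = −18991640; K_B = 0 − 3240×(2380 + 0) = −7711200.
Balance: K_A = K_B − x×(3240 − 2870), so x = (K_B − K_A)/(3240 − 2870) = 11280400/370 = 30500 m.

30500 m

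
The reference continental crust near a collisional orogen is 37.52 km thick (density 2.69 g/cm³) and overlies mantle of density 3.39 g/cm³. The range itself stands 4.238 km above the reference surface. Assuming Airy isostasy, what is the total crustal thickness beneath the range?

Root depth r = h ρ_c / (ρ_m − ρ_c) = 4.238 km × 2.69 / 0.7 = 16.29 km.
Total thickness = T + h + r = 37.52 km + 4.238 km + 16.29 km = 58 km.

58 km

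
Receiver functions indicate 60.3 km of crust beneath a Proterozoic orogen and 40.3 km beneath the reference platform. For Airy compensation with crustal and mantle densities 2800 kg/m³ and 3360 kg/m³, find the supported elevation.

3.33 km

Excess crust Δ = 60.3 km − 40.3 km = 20 km, split between elevation h and root r with h + r = Δ.
Airy balance ρ_c h = (ρ_m − ρ_c) r gives r = h ρ_c/(ρ_m − ρ_c), so h (1 + ρ_c/(ρ_m − ρ_c)) = Δ, i.e. h = Δ (ρ_m − ρ_c)/ρ_m.
h = 20 km × 560/3360 = 3.33 km.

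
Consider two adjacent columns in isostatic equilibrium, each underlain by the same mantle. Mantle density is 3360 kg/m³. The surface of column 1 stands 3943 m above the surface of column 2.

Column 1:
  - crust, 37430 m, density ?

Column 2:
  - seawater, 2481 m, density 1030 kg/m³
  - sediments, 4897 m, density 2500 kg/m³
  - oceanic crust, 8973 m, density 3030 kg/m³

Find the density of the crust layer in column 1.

Take the compensation level at the base of the deeper column (depth z_c below the surface of column 1) and equate Σ ρ_i t_i down to z_c; mantle fills any gap and the z_c terms cancel.
Column 1: 37430×ρ + (z_c − 37430)×3360
Column 2: 3943×0 + 2481×1030 + 4897×2500 + 8973×3030 + (z_c − 3943 − 16351)×3360
The z_c×3360 term appears on both sides and cancels. Collect the known terms of each column as K = Σ(ρt)_known − 3360 × (depth of known layers): K_1 = 0 − 3360×37430 = −125764800; K_2 = 41986120 − 3360×(3943 + 16351) = −26201720.
Balance: K_1 + 37430×ρ = K_2, so ρ = (K_2 − K_1)/37430 = 99563100/37430 = 2660 kg/m³.

2660 kg/m³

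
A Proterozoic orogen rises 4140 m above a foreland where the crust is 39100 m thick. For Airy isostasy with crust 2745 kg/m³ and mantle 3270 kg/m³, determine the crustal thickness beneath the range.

64900 m

Root depth r = h ρ_c / (ρ_m − ρ_c) = 4140 m × 2745 / 525 = 21650 m.
Total thickness = T + h + r = 39100 m + 4140 m + 21650 m = 64900 m.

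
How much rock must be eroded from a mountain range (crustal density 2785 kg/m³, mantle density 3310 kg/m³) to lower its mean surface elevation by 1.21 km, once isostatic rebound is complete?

Net drop Δ = e − u = e − e ρ_c/ρ_m = e (ρ_m − ρ_c)/ρ_m.
e = Δ ρ_m/(ρ_m − ρ_c) = 1.21 km × 3310/525 = 7.63 km.

7.63 km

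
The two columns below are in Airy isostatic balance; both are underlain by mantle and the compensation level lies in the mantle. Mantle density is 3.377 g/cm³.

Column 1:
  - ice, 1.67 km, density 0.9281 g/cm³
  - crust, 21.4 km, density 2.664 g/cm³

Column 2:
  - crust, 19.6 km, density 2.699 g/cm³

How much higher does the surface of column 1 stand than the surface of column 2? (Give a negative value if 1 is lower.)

For any compensation level in the mantle, the mantle terms cancel and isostasy reduces to e = (Σt_1 − Σt_2) − (Σ(ρt)_1 − Σ(ρt)_2) / ρ_m.
Σt_1 = 23.07 km; Σt_2 = 19.6 km; Σ(ρt)_1 = 58.559527; Σ(ρt)_2 = 52.9004 (in km·g/cm³).
e = (23.07 − 19.6) − (58.559527 − 52.9004) / 3.377 = 1.79 km.

1.79 km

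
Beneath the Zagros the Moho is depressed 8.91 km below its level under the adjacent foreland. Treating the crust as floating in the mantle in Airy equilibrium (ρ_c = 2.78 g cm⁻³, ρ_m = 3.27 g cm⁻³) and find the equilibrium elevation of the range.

1.57 km

By Archimedes' principle applied to the lithosphere: ρ_c h = (ρ_m − ρ_c) r.
h = r (ρ_m − ρ_c) / ρ_c = 8.91 km × (3.27 − 2.78) / 2.78 = 1.57 km.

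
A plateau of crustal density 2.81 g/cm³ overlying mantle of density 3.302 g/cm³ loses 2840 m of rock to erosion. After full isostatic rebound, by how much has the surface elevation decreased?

Rebound u = e ρ_c/ρ_m = 2840 m × 2.81/3.302 = 2417 m.
Net surface drop = e − u = 2840 m − 2417 m = e (ρ_m − ρ_c)/ρ_m = 423 m.

423 m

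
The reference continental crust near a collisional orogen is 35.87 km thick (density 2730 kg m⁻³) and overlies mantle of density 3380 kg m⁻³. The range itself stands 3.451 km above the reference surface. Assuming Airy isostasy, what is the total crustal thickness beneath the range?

53.8 km

Root depth r = h ρ_c / (ρ_m − ρ_c) = 3.451 km × 2730 / 650 = 14.49 km.
Total thickness = T + h + r = 35.87 km + 3.451 km + 14.49 km = 53.8 km.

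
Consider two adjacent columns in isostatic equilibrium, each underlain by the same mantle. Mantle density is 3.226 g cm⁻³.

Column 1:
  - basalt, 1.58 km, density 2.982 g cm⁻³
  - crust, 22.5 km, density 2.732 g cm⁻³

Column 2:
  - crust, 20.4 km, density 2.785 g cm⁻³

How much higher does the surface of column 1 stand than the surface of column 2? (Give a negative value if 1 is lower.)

0.776 km

For any compensation level in the mantle, the mantle terms cancel and isostasy reduces to e = (Σt_1 − Σt_2) − (Σ(ρt)_1 − Σ(ρt)_2) / ρ_m.
Σt_1 = 24.08 km; Σt_2 = 20.4 km; Σ(ρt)_1 = 66.18156; Σ(ρt)_2 = 56.814 (in km·g cm⁻³).
e = (24.08 − 20.4) − (66.18156 − 56.814) / 3.226 = 0.776 km.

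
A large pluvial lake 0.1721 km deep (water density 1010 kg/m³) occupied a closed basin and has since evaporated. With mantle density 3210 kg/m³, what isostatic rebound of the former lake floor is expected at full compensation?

u = d ρ_w/ρ_m = 0.1721 km × 1010/3210 = 0.0541 km.

0.0541 km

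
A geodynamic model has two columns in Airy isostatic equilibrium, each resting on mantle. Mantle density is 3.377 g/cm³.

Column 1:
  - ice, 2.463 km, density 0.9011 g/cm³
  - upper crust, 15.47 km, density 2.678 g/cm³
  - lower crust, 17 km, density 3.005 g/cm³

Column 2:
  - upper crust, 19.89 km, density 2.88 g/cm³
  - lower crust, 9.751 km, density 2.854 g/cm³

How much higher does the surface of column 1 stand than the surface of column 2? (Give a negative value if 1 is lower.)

For any compensation level in the mantle, the mantle terms cancel and isostasy reduces to e = (Σt_1 − Σt_2) − (Σ(ρt)_1 − Σ(ρt)_2) / ρ_m.
Σt_1 = 34.933 km; Σt_2 = 29.641 km; Σ(ρt)_1 = 94.7330693; Σ(ρt)_2 = 85.112554 (in km·g/cm³).
e = (34.933 − 29.641) − (94.7330693 − 85.112554) / 3.377 = 2.44 km.

2.44 km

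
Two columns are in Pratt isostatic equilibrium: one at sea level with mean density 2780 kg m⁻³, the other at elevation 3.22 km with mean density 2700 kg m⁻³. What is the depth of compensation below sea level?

ρ_ref D = ρ (D + h) → D (ρ_ref − ρ) = ρ h.
D = ρ h/(ρ_ref − ρ) = 2700 × 3.22 km/(2780 − 2700) = 109 km.

109 km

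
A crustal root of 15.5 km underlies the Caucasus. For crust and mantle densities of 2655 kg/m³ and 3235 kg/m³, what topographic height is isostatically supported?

3.39 km

Balancing pressure at the compensation depth: ρ_c h = (ρ_m − ρ_c) r.
h = r (ρ_m − ρ_c) / ρ_c = 15.5 km × (3235 − 2655) / 2655 = 3.39 km.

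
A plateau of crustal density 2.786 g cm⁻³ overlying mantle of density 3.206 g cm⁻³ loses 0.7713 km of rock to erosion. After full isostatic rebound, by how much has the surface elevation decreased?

0.101 km

Rebound u = e ρ_c/ρ_m = 0.7713 km × 2.786/3.206 = 0.6703 km.
Net surface drop = e − u = 0.7713 km − 0.6703 km = e (ρ_m − ρ_c)/ρ_m = 0.101 km.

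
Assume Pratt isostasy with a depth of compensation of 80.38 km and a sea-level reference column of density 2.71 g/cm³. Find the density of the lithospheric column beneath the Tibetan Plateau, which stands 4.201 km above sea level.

2.58 g/cm³

Pratt balance: ρ_ref D = ρ (D + h).
ρ = ρ_ref D/(D + h) = 2.71 × 80.38 km/(80.38 km + 4.201 km) = 2.58 g/cm³.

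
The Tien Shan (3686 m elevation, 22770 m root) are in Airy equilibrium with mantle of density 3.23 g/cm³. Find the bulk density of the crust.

2.78 g/cm³

ρ_c h = (ρ_m − ρ_c) r → ρ_c (h + r) = ρ_m r → ρ_c = ρ_m r / (h + r).
ρ_c = 3.23 × 22770 m / (3686 m + 22770 m) = 2.78 g/cm³.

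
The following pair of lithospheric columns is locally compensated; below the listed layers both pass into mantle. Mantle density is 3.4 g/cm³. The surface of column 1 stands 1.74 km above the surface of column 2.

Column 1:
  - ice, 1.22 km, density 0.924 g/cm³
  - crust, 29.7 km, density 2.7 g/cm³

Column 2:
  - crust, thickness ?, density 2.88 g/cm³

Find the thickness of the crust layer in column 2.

34.4 km

Take the compensation level at the base of the deeper column (depth z_c below the surface of column 1) and equate Σ ρ_i t_i down to z_c; mantle fills any gap and the z_c terms cancel.
Column 1: 1.22×0.924 + 29.7×2.7 + (z_c − 30.92)×3.4
Column 2: 1.74×0 + x×2.88 + (z_c − 1.74 − 0 − x)×3.4
The z_c×3.4 term appears on both sides and cancels. Collect the known terms of each column as K = Σ(ρt)_known − 3.4 × (depth of known layers): K_1 = 81.31728 − 3.4×30.92 = −23.81072; K_2 = 0 − 3.4×(1.74 + 0) = −5.916.
Balance: K_1 = K_2 − x×(3.4 − 2.88), so x = (K_2 − K_1)/(3.4 − 2.88) = 17.8947/0.52 = 34.4 km.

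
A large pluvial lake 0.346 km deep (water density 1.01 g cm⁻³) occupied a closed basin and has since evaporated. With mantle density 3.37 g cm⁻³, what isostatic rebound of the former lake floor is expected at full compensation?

0.104 km

u = d ρ_w/ρ_m = 0.346 km × 1.01/3.37 = 0.104 km.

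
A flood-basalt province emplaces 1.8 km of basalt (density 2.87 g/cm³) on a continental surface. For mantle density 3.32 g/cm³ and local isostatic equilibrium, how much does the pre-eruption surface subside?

1.56 km

Subaerial loading: s = t ρ_load / ρ_m.
s = 1.8 km × 2.87/3.32 = 1.56 km.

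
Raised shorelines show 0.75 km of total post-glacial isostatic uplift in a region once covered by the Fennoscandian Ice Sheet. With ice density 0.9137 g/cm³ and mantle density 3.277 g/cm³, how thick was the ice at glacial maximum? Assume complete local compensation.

2.69 km

u = t ρ_ice/ρ_m → t = u ρ_m/ρ_ice = 0.75 km × 3.277/0.9137 = 2.69 km.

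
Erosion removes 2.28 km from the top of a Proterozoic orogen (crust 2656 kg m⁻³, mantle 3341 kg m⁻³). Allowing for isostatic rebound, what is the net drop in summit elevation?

Rebound u = e ρ_c/ρ_m = 2.28 km × 2656/3341 = 1.813 km.
Net surface drop = e − u = 2.28 km − 1.813 km = e (ρ_m − ρ_c)/ρ_m = 0.467 km.

0.467 km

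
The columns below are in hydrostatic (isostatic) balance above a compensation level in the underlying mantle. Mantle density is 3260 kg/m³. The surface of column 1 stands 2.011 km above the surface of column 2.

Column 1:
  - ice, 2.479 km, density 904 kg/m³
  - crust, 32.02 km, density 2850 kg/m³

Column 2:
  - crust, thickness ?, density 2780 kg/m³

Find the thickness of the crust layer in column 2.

25.9 km

Take the compensation level at the base of the deeper column (depth z_c below the surface of column 1) and equate Σ ρ_i t_i down to z_c; mantle fills any gap and the z_c terms cancel.
Column 1: 2.479×904 + 32.02×2850 + (z_c − 34.499)×3260
Column 2: 2.011×0 + x×2780 + (z_c − 2.011 − 0 − x)×3260
The z_c×3260 term appears on both sides and cancels. Collect the known terms of each column as K = Σ(ρt)_known − 3260 × (depth of known layers): K_1 = 93498.016 − 3260×34.499 = −18968.724; K_2 = 0 − 3260×(2.011 + 0) = −6555.86.
Balance: K_1 = K_2 − x×(3260 − 2780), so x = (K_2 − K_1)/(3260 − 2780) = 12412.9/480 = 25.9 km.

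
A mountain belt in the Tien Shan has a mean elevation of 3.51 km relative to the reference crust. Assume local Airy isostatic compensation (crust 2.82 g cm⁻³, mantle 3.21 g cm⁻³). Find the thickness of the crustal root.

Isostatic balance requires: the weight of the topography is balanced by the buoyancy of the root, ρ_c h = (ρ_m − ρ_c) r.
r = h · ρ_c / (ρ_m − ρ_c) = 3.51 km × 2.82 / (3.21 − 2.82) = 25.4 km.

25.4 km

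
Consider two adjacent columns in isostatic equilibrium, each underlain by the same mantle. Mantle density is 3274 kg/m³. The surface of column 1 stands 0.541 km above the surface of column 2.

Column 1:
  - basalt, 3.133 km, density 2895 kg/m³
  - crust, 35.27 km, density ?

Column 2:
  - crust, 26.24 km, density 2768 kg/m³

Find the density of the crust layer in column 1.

2880 kg/m³

Take the compensation level at the base of the deeper column (depth z_c below the surface of column 1) and equate Σ ρ_i t_i down to z_c; mantle fills any gap and the z_c terms cancel.
Column 1: 3.133×2895 + 35.27×ρ + (z_c − 38.403)×3274
Column 2: 0.541×0 + 26.24×2768 + (z_c − 0.541 − 26.24)×3274
The z_c×3274 term appears on both sides and cancels. Collect the known terms of each column as K = Σ(ρt)_known − 3274 × (depth of known layers): K_1 = 9070.035 − 3274×38.403 = −116661.387; K_2 = 72632.32 − 3274×(0.541 + 26.24) = −15048.674.
Balance: K_1 + 35.27×ρ = K_2, so ρ = (K_2 − K_1)/35.27 = 101613/35.27 = 2880 kg/m³.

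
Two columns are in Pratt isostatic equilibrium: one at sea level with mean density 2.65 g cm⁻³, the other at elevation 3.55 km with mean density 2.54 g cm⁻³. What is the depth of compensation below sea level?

82 km

ρ_ref D = ρ (D + h) → D (ρ_ref − ρ) = ρ h.
D = ρ h/(ρ_ref − ρ) = 2.54 × 3.55 km/(2.65 − 2.54) = 82 km.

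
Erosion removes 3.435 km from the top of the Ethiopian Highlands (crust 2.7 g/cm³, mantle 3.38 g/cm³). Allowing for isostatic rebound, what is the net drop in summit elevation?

Rebound u = e ρ_c/ρ_m = 3.435 km × 2.7/3.38 = 2.744 km.
Net surface drop = e − u = 3.435 km − 2.744 km = e (ρ_m − ρ_c)/ρ_m = 0.691 km.

0.691 km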